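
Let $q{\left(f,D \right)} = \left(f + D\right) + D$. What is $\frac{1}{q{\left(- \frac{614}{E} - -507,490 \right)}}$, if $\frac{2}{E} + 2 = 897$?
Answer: $- \frac{1}{273278} \approx -3.6593 \cdot 10^{-6}$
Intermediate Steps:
$E = \frac{2}{895}$ ($E = \frac{2}{-2 + 897} = \frac{2}{895} \approx 0.0022346$)
$q{\left(f,D \right)} = f + 2 D$ ($q{\left(f,D \right)} = \left(D + f\right) + D = f + 2 D$)
$\frac{1}{q{\left(- \frac{614}{E} - -507,490 \right)}} = \frac{1}{\left(- \frac{614}{\frac{2}{895}} - -507\right) + 2 \cdot 490} = \frac{1}{\left(\left(-614\right) \frac{895}{2} + 507\right) + 980} = \frac{1}{\left(-274765 + 507\right) + 980} = \frac{1}{-274258 + 980} = \frac{1}{-273278} = - \frac{1}{273278}$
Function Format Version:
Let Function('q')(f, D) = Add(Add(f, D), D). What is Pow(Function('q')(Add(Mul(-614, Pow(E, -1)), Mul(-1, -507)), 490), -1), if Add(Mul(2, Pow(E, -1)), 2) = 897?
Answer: Rational(-1, 273278) ≈ -3.6593e-6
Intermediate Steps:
E = Rational(2, 895) (E = Mul(2, Pow(Add(-2, 897), -1)) = Mul(2, Pow(895, -1)) = Mul(2, Rational(1, 895)) = Rational(2, 895) ≈ 0.0022346)
Function('q')(f, D) = Add(f, Mul(2, D)) (Function('q')(f, D) = Add(Add(D, f), D) = Add(f, Mul(2, D)))
Pow(Function('q')(Add(Mul(-614, Pow(E, -1)), Mul(-1, -507)), 490), -1) = Pow(Add(Add(Mul(-614, Pow(Rational(2, 895), -1)), Mul(-1, -507)), Mul(2, 490)), -1) = Pow(Add(Add(Mul(-614, Rational(895, 2)), 507), 980), -1) = Pow(Add(Add(-274765, 507), 980), -1) = Pow(Add(-274258, 980), -1) = Pow(-273278, -1) = Rational(-1, 273278)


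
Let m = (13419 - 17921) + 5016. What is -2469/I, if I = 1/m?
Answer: -1269066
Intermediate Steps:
m = 514 (m = -4502 + 5016 = 514)
I = 1/514 ≈ 0.0019455
-2469/I = -2469/1/514 = -2469*514 = -1269066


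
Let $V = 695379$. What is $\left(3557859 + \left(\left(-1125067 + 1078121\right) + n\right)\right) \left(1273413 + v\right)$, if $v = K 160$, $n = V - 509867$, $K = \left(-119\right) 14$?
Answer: $3721756600525$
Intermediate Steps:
$K = -1666$
$n = 185512$ ($n = 695379 - 509867 = 185512$)
$v = -266560$ ($v = \left(-1666\right) 160 = -266560$)
$\left(3557859 + \left(\left(-1125067 + 1078121\right) + n\right)\right) \left(1273413 + v\right) = \left(3557859 + \left(\left(-1125067 + 1078121\right) + 185512\right)\right) \left(1273413 - 266560\right) = \left(3557859 + \left(-46946 + 185512\right)\right) 1006853 = \left(3557859 + 138566\right) 1006853 = 3696425 \cdot 1006853 = 3721756600525$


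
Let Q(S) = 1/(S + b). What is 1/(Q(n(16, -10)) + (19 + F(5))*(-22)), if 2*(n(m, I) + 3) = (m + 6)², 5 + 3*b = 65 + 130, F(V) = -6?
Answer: -907/259399 ≈ -0.0034965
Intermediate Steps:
b = 190/3 (b = -5/3 + (65 + 130)/3 = -5/3 + (⅓)*195 = -5/3 + 65 = 190/3 ≈ 63.333)
n(m, I) = -3 + (6 + m)²/2 (n(m, I) = -3 + (m + 6)²/2 = -3 + (6 + m)²/2)
Q(S) = 1/(190/3 + S) (Q(S) = 1/(S + 190/3) = 1/(190/3 + S))
1/(Q(n(16, -10)) + (19 + F(5))*(-22)) = 1/(3/(190 + 3*(-3 + (6 + 16)²/2)) + (19 - 6)*(-22)) = 1/(3/(190 + 3*(-3 + (½)*22²)) + 13*(-22)) = 1/(3/(190 + 3*(-3 + (½)*484)) - 286) = 1/(3/(190 + 3*(-3 + 242)) - 286) = 1/(3/(190 + 3*239) - 286) = 1/(3/(190 + 717) - 286) = 1/(3/907 - 286) = 1/(-259399/907) = -907/259399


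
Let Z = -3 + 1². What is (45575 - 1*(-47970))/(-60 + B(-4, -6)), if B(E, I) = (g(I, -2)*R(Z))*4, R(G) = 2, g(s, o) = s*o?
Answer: 93545/36 ≈ 2598.5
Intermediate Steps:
g(s, o) = o*s
Z = -2 (Z = -3 + 1 = -2)
B(E, I) = -16*I (B(E, I) = (-2*I*2)*4 = -4*I*4 = -16*I)
(45575 - 1*(-47970))/(-60 + B(-4, -6)) = (45575 - 1*(-47970))/(-60 - 16*(-6)) = (45575 + 47970)/(-60 + 96) = 93545/36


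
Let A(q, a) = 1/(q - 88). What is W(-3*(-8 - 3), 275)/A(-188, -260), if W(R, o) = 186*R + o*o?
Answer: -22566588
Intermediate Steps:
A(q, a) = 1/(-88 + q)
W(R, o) = o**2 + 186*R (W(R, o) = 186*R + o**2 = o**2 + 186*R)
W(-3*(-8 - 3), 275)/A(-188, -260) = (275**2 + 186*(-3*(-8 - 3)))/(1/(-88 - 188)) = (75625 + 186*(-3*(-11)))/(1/(-276)) = (75625 + 186*33)/(-1/276) = (75625 + 6138)*(-276) = 81763*(-276) = -22566588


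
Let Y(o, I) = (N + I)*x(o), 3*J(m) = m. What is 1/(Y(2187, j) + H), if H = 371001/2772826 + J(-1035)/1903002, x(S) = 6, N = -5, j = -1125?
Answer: -439724451971/2981273029445044 ≈ -0.00014750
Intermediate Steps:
J(m) = m/3
Y(o, I) = -30 + 6*I (Y(o, I) = (-5 + I)*6 = -30 + 6*I)
H = 58754918336/439724451971 (H = 371001/2772826 + ((⅓)*(-1035))/1903002 = 371001*(1/2772826) - 345*1/1903002 = 371001/2772826 - 115/634334 = 58754918336/439724451971 ≈ 0.13362)
1/(Y(2187, j) + H) = 1/((-30 + 6*(-1125)) + 58754918336/439724451971) = 1/((-30 - 6750) + 58754918336/439724451971) = 1/(-6780 + 58754918336/439724451971) = 1/(-2981273029445044/439724451971) = -439724451971/2981273029445044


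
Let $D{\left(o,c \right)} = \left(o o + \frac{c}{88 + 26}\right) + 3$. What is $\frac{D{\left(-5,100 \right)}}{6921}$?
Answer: $\frac{1646}{394497} \approx 0.0041724$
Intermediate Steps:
$D{\left(o,c \right)} = 3 + o^{2} + \frac{c}{114}$ ($D{\left(o,c \right)} = \left(o^{2} + \frac{c}{114}\right) + 3 = 3 + o^{2} + \frac{c}{114}$)
$\frac{D{\left(-5,100 \right)}}{6921} = \frac{3 + \left(-5\right)^{2} + \frac{1}{114} \cdot 100}{6921} = \left(3 + 25 + \frac{50}{57}\right) \frac{1}{6921} = \frac{1646}{57} \cdot \frac{1}{6921} = \frac{1646}{394497}$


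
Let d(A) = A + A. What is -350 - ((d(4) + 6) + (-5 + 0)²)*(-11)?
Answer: 79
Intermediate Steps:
d(A) = 2*A
-350 - ((d(4) + 6) + (-5 + 0)²)*(-11) = -350 - ((2*4 + 6) + (-5 + 0)²)*(-11) = -350 - ((8 + 6) + (-5)²)*(-11) = -350 - (14 + 25)*(-11) = -350 - 39*(-11) = -350 - 1*(-429) = -350 + 429 = 79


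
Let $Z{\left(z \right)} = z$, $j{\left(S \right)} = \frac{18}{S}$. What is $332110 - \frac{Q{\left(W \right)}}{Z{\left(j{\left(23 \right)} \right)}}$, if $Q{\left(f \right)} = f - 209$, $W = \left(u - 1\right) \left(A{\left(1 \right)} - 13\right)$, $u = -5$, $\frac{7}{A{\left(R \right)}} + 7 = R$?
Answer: $\frac{2990416}{9} \approx 3.3227 \cdot 10^{5}$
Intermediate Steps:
$A{\left(R \right)} = \frac{7}{-7 + R}$
$W = 85$ ($W = \left(-5 - 1\right) \left(\frac{7}{-7 + 1} - 13\right) = \left(-5 - 1\right) \left(\frac{7}{-6} - 13\right) = - 6 \left(7 \left(- \frac{1}{6}\right) - 13\right) = - 6 \left(- \frac{7}{6} - 13\right) = \left(-6\right) \left(- \frac{85}{6}\right) = 85$)
$Q{\left(f \right)} = -209 + f$
$332110 - \frac{Q{\left(W \right)}}{Z{\left(j{\left(23 \right)} \right)}} = 332110 - \frac{-209 + 85}{18 \cdot \frac{1}{23}} = 332110 - - \frac{124}{18 \cdot \frac{1}{23}} = 332110 - - \frac{124}{\frac{18}{23}} = 332110 - \left(-124\right) \frac{23}{18} = 332110 - - \frac{1426}{9} = 332110 + \frac{1426}{9} = \frac{2990416}{9}$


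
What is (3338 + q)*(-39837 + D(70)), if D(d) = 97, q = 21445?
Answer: -984876420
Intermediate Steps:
(3338 + q)*(-39837 + D(70)) = (3338 + 21445)*(-39837 + 97) = 24783*(-39740) = -984876420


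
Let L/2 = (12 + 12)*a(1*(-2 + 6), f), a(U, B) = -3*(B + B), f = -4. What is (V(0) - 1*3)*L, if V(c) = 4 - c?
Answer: 1152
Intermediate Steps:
a(U, B) = -6*B
L = 1152 (L = 2*((12 + 12)*(-6*(-4))) = 2*(24*24) = 2*576 = 1152)
(V(0) - 1*3)*L = ((4 - 1*0) - 1*3)*1152 = ((4 + 0) - 3)*1152 = (4 - 3)*1152 = 1*1152 = 1152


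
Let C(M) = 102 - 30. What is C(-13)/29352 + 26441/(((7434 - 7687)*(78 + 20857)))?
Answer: -16447678/6477686765 ≈ -0.0025391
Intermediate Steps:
C(M) = 72
C(-13)/29352 + 26441/(((7434 - 7687)*(78 + 20857))) = 72/29352 + 26441/(((7434 - 7687)*(78 + 20857))) = 72*(1/29352) + 26441/((-253*20935)) = 3/1223 + 26441/(-5296555) = 3/1223 + 26441*(-1/5296555) = 3/1223 - 26441/5296555 = -16447678/6477686765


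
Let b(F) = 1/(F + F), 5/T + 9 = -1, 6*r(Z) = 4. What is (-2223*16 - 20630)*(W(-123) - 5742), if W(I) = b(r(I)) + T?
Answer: 645349733/2 ≈ 3.2267e+8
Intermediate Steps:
r(Z) = ⅔ (r(Z) = (⅙)*4 = ⅔)
T = -½ (T = 5/(-9 - 1) = 5/(-10) = 5*(-⅒) = -½ ≈ -0.50000)
b(F) = 1/(2*F)
W(I) = ¼ (W(I) = 1/(2*(⅔)) - ½ = (½)*(3/2) - ½ = ¾ - ½ = ¼)
(-2223*16 - 20630)*(W(-123) - 5742) = (-2223*16 - 20630)*(¼ - 5742) = (-35568 - 20630)*(-22967/4) = -56198*(-22967/4) = 645349733/2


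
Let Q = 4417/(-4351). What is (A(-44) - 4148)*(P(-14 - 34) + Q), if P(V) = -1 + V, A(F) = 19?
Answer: 898536464/4351 ≈ 2.0651e+5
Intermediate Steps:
Q = -4417/4351 (Q = 4417*(-1/4351) = -4417/4351 ≈ -1.0152)
(A(-44) - 4148)*(P(-14 - 34) + Q) = (19 - 4148)*((-1 + (-14 - 34)) - 4417/4351) = -4129*((-1 - 48) - 4417/4351) = -4129*(-49 - 4417/4351) = -4129*(-217616/4351) = 898536464/4351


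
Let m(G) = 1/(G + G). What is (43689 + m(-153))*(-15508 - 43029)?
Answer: -782571377321/306 ≈ -2.5574e+9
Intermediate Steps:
m(G) = 1/(2*G)
(43689 + m(-153))*(-15508 - 43029) = (43689 + (½)/(-153))*(-15508 - 43029) = (43689 + (½)*(-1/153))*(-58537) = (43689 - 1/306)*(-58537) = (13368833/306)*(-58537) = -782571377321/306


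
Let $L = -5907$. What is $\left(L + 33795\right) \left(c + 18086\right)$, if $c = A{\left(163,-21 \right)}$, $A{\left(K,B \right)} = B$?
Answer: $503796720$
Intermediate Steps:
$c = -21$
$\left(L + 33795\right) \left(c + 18086\right) = \left(-5907 + 33795\right) \left(-21 + 18086\right) = 27888 \cdot 18065 = 503796720$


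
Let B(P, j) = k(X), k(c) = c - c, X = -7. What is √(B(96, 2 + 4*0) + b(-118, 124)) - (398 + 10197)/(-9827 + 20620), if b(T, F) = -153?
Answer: -10595/10793 + 3*I*√17 ≈ -0.98166 + 12.369*I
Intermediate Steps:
k(c) = 0
B(P, j) = 0
√(B(96, 2 + 4*0) + b(-118, 124)) - (398 + 10197)/(-9827 + 20620) = √(0 - 153) - (398 + 10197)/(-9827 + 20620) = √(-153) - 10595/10793 = 3*I*√17 - 10595/10793 = -10595/10793 + 3*I*√17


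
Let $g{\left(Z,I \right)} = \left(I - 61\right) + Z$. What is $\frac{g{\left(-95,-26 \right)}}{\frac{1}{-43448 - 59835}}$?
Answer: $18797506$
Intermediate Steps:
$g{\left(Z,I \right)} = -61 + I + Z$ ($g{\left(Z,I \right)} = \left(-61 + I\right) + Z = -61 + I + Z$)
$\frac{g{\left(-95,-26 \right)}}{\frac{1}{-43448 - 59835}} = \frac{-61 - 26 - 95}{\frac{1}{-43448 - 59835}} = - \frac{182}{\frac{1}{-103283}} = - \frac{182}{- \frac{1}{103283}} = \left(-182\right) \left(-103283\right) = 18797506$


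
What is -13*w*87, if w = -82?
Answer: 92742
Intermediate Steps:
-13*w*87 = -13*(-82)*87 = 1066*87 = 92742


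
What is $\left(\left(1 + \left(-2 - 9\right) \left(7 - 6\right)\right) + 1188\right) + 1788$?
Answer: $2966$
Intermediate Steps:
$\left(\left(1 + \left(-2 - 9\right) \left(7 - 6\right)\right) + 1188\right) + 1788 = \left(\left(1 - 11 \left(7 - 6\right)\right) + 1188\right) + 1788 = \left(\left(1 - 11\right) + 1188\right) + 1788 = \left(-10 + 1188\right) + 1788 = 1178 + 1788 = 2966$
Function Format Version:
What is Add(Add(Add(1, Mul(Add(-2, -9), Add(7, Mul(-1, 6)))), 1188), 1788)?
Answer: 2966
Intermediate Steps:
Add(Add(Add(1, Mul(Add(-2, -9), Add(7, Mul(-1, 6)))), 1188), 1788) = Add(Add(Add(1, Mul(-11, Add(7, -6))), 1188), 1788) = Add(Add(Add(1, Mul(-11, 1)), 1188), 1788) = Add(Add(Add(1, -11), 1188), 1788) = Add(Add(-10, 1188), 1788) = Add(1178, 1788) = 2966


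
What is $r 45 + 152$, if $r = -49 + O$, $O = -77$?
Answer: $-5518$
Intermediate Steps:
$r = -126$ ($r = -49 - 77 = -126$)
$r 45 + 152 = \left(-126\right) 45 + 152 = -5670 + 152 = -5518$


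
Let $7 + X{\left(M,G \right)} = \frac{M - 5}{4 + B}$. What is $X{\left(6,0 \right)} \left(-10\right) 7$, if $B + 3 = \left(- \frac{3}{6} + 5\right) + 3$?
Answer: $\frac{8190}{17} \approx 481.76$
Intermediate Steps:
$B = \frac{9}{2}$ ($B = -3 + \left(\left(- \frac{3}{6} + 5\right) + 3\right) = -3 + \left(\left(\left(-3\right) \frac{1}{6} + 5\right) + 3\right) = -3 + \left(\left(- \frac{1}{2} + 5\right) + 3\right) = -3 + \left(\frac{9}{2} + 3\right) = -3 + \frac{15}{2} = \frac{9}{2} \approx 4.5$)
$X{\left(M,G \right)} = - \frac{129}{17} + \frac{2 M}{17}$ ($X{\left(M,G \right)} = -7 + \frac{M - 5}{4 + \frac{9}{2}} = -7 + \frac{-5 + M}{\frac{17}{2}} = -7 + \left(-5 + M\right) \frac{2}{17} = -7 + \left(- \frac{10}{17} + \frac{2 M}{17}\right) = - \frac{129}{17} + \frac{2 M}{17}$)
$X{\left(6,0 \right)} \left(-10\right) 7 = \left(- \frac{129}{17} + \frac{2}{17} \cdot 6\right) \left(-10\right) 7 = \left(- \frac{129}{17} + \frac{12}{17}\right) \left(-10\right) 7 = \left(- \frac{117}{17}\right) \left(-10\right) 7 = \frac{1170}{17} \cdot 7 = \frac{8190}{17}$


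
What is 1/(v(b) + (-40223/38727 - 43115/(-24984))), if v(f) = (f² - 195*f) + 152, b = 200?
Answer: 35835384/41306983967 ≈ 0.00086754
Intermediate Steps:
v(f) = 152 + f² - 195*f
1/(v(b) + (-40223/38727 - 43115/(-24984))) = 1/((152 + 200² - 195*200) + (-40223/38727 - 43115/(-24984))) = 1/((152 + 40000 - 39000) + (-40223*1/38727 - 43115*(-1/24984))) = 1/(1152 + (-40223/38727 + 43115/24984)) = 1/(1152 + 24621599/35835384) = 1/(41306983967/35835384) = 35835384/41306983967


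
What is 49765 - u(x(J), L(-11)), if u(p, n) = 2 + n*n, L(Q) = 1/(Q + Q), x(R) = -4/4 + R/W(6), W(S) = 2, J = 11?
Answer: 24085291/484 ≈ 49763.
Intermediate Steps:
x(R) = -1 + R/2 (x(R) = -4/4 + R/2 = -4*¼ + R*(½) = -1 + R/2)
L(Q) = 1/(2*Q)
u(p, n) = 2 + n²
49765 - u(x(J), L(-11)) = 49765 - (2 + ((½)/(-11))²) = 49765 - (2 + ((½)*(-1/11))²) = 49765 - (2 + (-1/22)²) = 49765 - (2 + 1/484) = 49765 - 1*969/484 = 49765 - 969/484 = 24085291/484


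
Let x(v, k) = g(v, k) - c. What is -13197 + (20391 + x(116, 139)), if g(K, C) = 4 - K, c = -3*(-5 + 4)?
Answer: 7079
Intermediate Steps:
c = 3 (c = -3*(-1) = 3)
x(v, k) = 1 - v (x(v, k) = (4 - v) - 1*3 = (4 - v) - 3 = 1 - v)
-13197 + (20391 + x(116, 139)) = -13197 + (20391 + (1 - 1*116)) = -13197 + (20391 + (1 - 116)) = -13197 + (20391 - 115) = -13197 + 20276 = 7079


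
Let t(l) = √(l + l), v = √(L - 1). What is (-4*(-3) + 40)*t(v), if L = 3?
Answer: 52*2^(¾) ≈ 87.453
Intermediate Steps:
v = √2 (v = √(3 - 1) = √2 ≈ 1.4142)
t(l) = √2*√l (t(l) = √(2*l) = √2*√l)
(-4*(-3) + 40)*t(v) = (-4*(-3) + 40)*(√2*√(√2)) = (12 + 40)*(√2*2^(¼)) = 52*2^(¾)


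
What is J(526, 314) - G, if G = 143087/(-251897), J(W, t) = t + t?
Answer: 158334403/251897 ≈ 628.57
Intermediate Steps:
J(W, t) = 2*t
G = -143087/251897 (G = 143087*(-1/251897) = -143087/251897 ≈ -0.56804)
J(526, 314) - G = 2*314 - 1*(-143087/251897) = 628 + 143087/251897 = 158334403/251897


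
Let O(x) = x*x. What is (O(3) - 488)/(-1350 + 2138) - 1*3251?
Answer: -2562267/788 ≈ -3251.6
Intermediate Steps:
O(x) = x²
(O(3) - 488)/(-1350 + 2138) - 1*3251 = (3² - 488)/(-1350 + 2138) - 1*3251 = (9 - 488)/788 - 3251 = -479*1/788 - 3251 = -479/788 - 3251 = -2562267/788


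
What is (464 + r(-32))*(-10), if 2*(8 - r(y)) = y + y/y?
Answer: -4875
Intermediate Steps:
r(y) = 15/2 - y/2 (r(y) = 8 - (y + y/y)/2 = 8 - (y + 1)/2 = 8 - (1 + y)/2 = 8 + (-1/2 - y/2) = 15/2 - y/2)
(464 + r(-32))*(-10) = (464 + (15/2 - 1/2*(-32)))*(-10) = (464 + (15/2 + 16))*(-10) = (464 + 47/2)*(-10) = (975/2)*(-10) = -4875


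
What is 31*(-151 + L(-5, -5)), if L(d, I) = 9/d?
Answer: -23684/5 ≈ -4736.8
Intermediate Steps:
31*(-151 + L(-5, -5)) = 31*(-151 + 9/(-5)) = 31*(-151 + 9*(-⅕)) = 31*(-151 - 9/5) = 31*(-764/5) = -23684/5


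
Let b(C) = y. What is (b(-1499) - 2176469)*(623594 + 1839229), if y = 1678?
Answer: -5356125294993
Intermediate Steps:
b(C) = 1678
(b(-1499) - 2176469)*(623594 + 1839229) = (1678 - 2176469)*(623594 + 1839229) = -2174791*2462823 = -5356125294993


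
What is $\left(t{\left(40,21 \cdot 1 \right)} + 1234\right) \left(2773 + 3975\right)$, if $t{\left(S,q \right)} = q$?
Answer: $8468740$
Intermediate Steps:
$\left(t{\left(40,21 \cdot 1 \right)} + 1234\right) \left(2773 + 3975\right) = \left(21 \cdot 1 + 1234\right) \left(2773 + 3975\right) = \left(21 + 1234\right) 6748 = 1255 \cdot 6748 = 8468740$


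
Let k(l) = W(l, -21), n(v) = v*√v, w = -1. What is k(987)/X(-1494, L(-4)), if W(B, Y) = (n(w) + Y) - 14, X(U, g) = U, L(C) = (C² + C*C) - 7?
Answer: 35/1494 + I/1494 ≈ 0.023427 + 0.00066934*I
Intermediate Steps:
L(C) = -7 + 2*C² (L(C) = (C² + C²) - 7 = 2*C² - 7 = -7 + 2*C²)
n(v) = v^(3/2)
W(B, Y) = -14 + Y - I (W(B, Y) = ((-1)^(3/2) + Y) - 14 = (-I + Y) - 14 = (Y - I) - 14 = -14 + Y - I)
k(l) = -35 - I (k(l) = -14 - 21 - I = -35 - I)
k(987)/X(-1494, L(-4)) = (-35 - I)/(-1494) = (-35 - I)*(-1/1494) = 35/1494 + I/1494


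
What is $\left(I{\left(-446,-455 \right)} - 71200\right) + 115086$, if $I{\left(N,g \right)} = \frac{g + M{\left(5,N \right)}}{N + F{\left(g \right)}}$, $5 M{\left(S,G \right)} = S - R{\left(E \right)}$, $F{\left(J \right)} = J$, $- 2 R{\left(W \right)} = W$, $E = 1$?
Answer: $\frac{23259847}{530} \approx 43887.0$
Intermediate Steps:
$R{\left(W \right)} = - \frac{W}{2}$
$M{\left(S,G \right)} = \frac{1}{10} + \frac{S}{5}$ ($M{\left(S,G \right)} = \frac{S - \left(- \frac{1}{2}\right) 1}{5} = \frac{S - - \frac{1}{2}}{5} = \frac{S + \frac{1}{2}}{5} = \frac{\frac{1}{2} + S}{5} = \frac{1}{10} + \frac{S}{5}$)
$I{\left(N,g \right)} = \frac{\frac{11}{10} + g}{N + g}$ ($I{\left(N,g \right)} = \frac{g + \left(\frac{1}{10} + \frac{1}{5} \cdot 5\right)}{N + g} = \frac{g + \left(\frac{1}{10} + 1\right)}{N + g} = \frac{g + \frac{11}{10}}{N + g} = \frac{\frac{11}{10} + g}{N + g}$)
$\left(I{\left(-446,-455 \right)} - 71200\right) + 115086 = \left(\frac{\frac{11}{10} - 455}{-446 - 455} - 71200\right) + 115086 = \left(\frac{1}{-901} \left(- \frac{4539}{10}\right) - 71200\right) + 115086 = \left(\left(- \frac{1}{901}\right) \left(- \frac{4539}{10}\right) - 71200\right) + 115086 = \left(\frac{267}{530} - 71200\right) + 115086 = - \frac{37735733}{530} + 115086 = \frac{23259847}{530}$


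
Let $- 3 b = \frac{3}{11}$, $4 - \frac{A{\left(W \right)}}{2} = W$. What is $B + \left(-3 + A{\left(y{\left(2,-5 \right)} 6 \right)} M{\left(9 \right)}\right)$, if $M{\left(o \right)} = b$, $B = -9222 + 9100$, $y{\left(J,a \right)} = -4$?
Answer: $- \frac{1431}{11} \approx -130.09$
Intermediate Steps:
$A{\left(W \right)} = 8 - 2 W$
$B = -122$
$b = - \frac{1}{11}$ ($b = - \frac{3 \cdot \frac{1}{11}}{3} = \left(- \frac{1}{3}\right) \frac{3}{11} = - \frac{1}{11} \approx -0.090909$)
$M{\left(o \right)} = - \frac{1}{11}$
$B + \left(-3 + A{\left(y{\left(2,-5 \right)} 6 \right)} M{\left(9 \right)}\right) = -122 + \left(-3 + \left(8 - 2 \left(\left(-4\right) 6\right)\right) \left(- \frac{1}{11}\right)\right) = -122 + \left(-3 + \left(8 - -48\right) \left(- \frac{1}{11}\right)\right) = -122 + \left(-3 + \left(8 + 48\right) \left(- \frac{1}{11}\right)\right) = -122 + \left(-3 + 56 \left(- \frac{1}{11}\right)\right) = -122 - \frac{89}{11} = - \frac{1431}{11}$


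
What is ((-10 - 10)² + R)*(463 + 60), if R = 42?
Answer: 231166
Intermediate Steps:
((-10 - 10)² + R)*(463 + 60) = ((-10 - 10)² + 42)*(463 + 60) = ((-20)² + 42)*523 = (400 + 42)*523 = 442*523 = 231166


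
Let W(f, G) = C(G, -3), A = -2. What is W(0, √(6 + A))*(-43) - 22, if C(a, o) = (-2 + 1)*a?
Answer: 64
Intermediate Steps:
C(a, o) = -a
W(f, G) = -G
W(0, √(6 + A))*(-43) - 22 = -√(6 - 2)*(-43) - 22 = -√4*(-43) - 22 = -1*2*(-43) - 22 = -2*(-43) - 22 = 86 - 22 = 64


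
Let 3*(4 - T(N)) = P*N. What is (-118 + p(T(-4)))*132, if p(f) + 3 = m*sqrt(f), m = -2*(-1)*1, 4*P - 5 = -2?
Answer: -15972 + 264*sqrt(5) ≈ -15382.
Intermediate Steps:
P = 3/4 (P = 5/4 + (1/4)*(-2) = 5/4 - 1/2 = 3/4 ≈ 0.75000)
T(N) = 4 - N/4
m = 2 (m = 2*1 = 2)
p(f) = -3 + 2*sqrt(f)
(-118 + p(T(-4)))*132 = (-118 + (-3 + 2*sqrt(4 - 1/4*(-4))))*132 = (-118 + (-3 + 2*sqrt(4 + 1)))*132 = (-118 + (-3 + 2*sqrt(5)))*132 = (-121 + 2*sqrt(5))*132 = -15972 + 264*sqrt(5)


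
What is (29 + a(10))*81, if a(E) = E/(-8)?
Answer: 8991/4 ≈ 2247.8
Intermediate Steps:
a(E) = -E/8 (a(E) = E*(-1/8) = -E/8)
(29 + a(10))*81 = (29 - 1/8*10)*81 = (29 - 5/4)*81 = (111/4)*81 = 8991/4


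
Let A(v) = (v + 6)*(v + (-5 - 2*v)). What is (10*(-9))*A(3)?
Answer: 6480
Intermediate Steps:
A(v) = (-5 - v)*(6 + v) (A(v) = (6 + v)*(-5 - v) = (-5 - v)*(6 + v))
(10*(-9))*A(3) = (10*(-9))*(-30 - 1*3**2 - 11*3) = -90*(-30 - 1*9 - 33) = -90*(-30 - 9 - 33) = -90*(-72) = 6480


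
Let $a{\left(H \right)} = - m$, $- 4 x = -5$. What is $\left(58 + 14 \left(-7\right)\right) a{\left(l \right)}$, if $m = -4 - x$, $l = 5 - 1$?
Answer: $-210$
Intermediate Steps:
$x = \frac{5}{4}$ ($x = \left(- \frac{1}{4}\right) \left(-5\right) = \frac{5}{4} \approx 1.25$)
$l = 4$ ($l = 5 - 1 = 4$)
$m = - \frac{21}{4}$ ($m = -4 - \frac{5}{4} = - \frac{21}{4} \approx -5.25$)
$a{\left(H \right)} = \frac{21}{4}$ ($a{\left(H \right)} = \left(-1\right) \left(- \frac{21}{4}\right) = \frac{21}{4}$)
$\left(58 + 14 \left(-7\right)\right) a{\left(l \right)} = \left(58 + 14 \left(-7\right)\right) \frac{21}{4} = \left(58 - 98\right) \frac{21}{4} = \left(-40\right) \frac{21}{4} = -210$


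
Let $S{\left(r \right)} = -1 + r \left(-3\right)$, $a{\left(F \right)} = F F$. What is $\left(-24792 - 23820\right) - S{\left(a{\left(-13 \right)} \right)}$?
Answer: $-48104$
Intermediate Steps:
$a{\left(F \right)} = F^{2}$
$S{\left(r \right)} = -1 - 3 r$
$\left(-24792 - 23820\right) - S{\left(a{\left(-13 \right)} \right)} = \left(-24792 - 23820\right) - \left(-1 - 3 \left(-13\right)^{2}\right) = \left(-24792 - 23820\right) - \left(-1 - 507\right) = -48612 - \left(-1 - 507\right) = -48612 - -508 = -48612 + 508 = -48104$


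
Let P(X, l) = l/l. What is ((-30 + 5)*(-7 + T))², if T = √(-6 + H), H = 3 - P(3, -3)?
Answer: 28125 - 17500*I ≈ 28125.0 - 17500.0*I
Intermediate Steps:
P(X, l) = 1
H = 2 (H = 3 - 1*1 = 3 - 1 = 2)
T = 2*I (T = √(-6 + 2) = √(-4) = 2*I ≈ 2.0*I)
((-30 + 5)*(-7 + T))² = ((-30 + 5)*(-7 + 2*I))² = (-25*(-7 + 2*I))² = (175 - 50*I)²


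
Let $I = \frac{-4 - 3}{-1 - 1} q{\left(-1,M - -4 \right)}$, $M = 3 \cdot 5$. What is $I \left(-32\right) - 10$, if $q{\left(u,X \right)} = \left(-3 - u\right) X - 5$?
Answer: $4806$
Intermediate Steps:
$M = 15$
$q{\left(u,X \right)} = -5 + X \left(-3 - u\right)$ ($q{\left(u,X \right)} = X \left(-3 - u\right) - 5 = -5 + X \left(-3 - u\right)$)
$I = - \frac{301}{2}$ ($I = \frac{-4 - 3}{-1 - 1} \left(-5 - 3 \left(15 - -4\right) - \left(15 - -4\right) \left(-1\right)\right) = - \frac{7}{-2} \left(-5 - 3 \left(15 + 4\right) - \left(15 + 4\right) \left(-1\right)\right) = \left(-7\right) \left(- \frac{1}{2}\right) \left(-5 - 57 - 19 \left(-1\right)\right) = \frac{7 \left(-5 - 57 + 19\right)}{2} = \frac{7}{2} \left(-43\right) = - \frac{301}{2} \approx -150.5$)
$I \left(-32\right) - 10 = \left(- \frac{301}{2}\right) \left(-32\right) - 10 = 4816 - 10 = 4806$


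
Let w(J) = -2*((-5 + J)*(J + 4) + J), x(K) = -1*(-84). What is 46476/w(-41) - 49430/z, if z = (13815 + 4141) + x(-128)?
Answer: -4557425/272404 ≈ -16.730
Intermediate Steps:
x(K) = 84
z = 18040 (z = (13815 + 4141) + 84 = 17956 + 84 = 18040)
w(J) = -2*J - 2*(-5 + J)*(4 + J) (w(J) = -2*((-5 + J)*(4 + J) + J) = -2*(J + (-5 + J)*(4 + J)) = -2*J - 2*(-5 + J)*(4 + J))
46476/w(-41) - 49430/z = 46476/(40 - 2*(-41)²) - 49430/18040 = 46476/(40 - 2*1681) - 49430*1/18040 = 46476/(40 - 3362) - 4943/1804 = 46476/(-3322) - 4943/1804 = 46476*(-1/3322) - 4943/1804 = -23238/1661 - 4943/1804 = -4557425/272404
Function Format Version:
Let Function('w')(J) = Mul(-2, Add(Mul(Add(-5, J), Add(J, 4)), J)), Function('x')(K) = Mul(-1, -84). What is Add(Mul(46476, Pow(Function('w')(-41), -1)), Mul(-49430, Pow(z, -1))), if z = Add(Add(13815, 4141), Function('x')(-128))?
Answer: Rational(-4557425, 272404) ≈ -16.730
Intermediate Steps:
Function('x')(K) = 84
z = 18040 (z = Add(Add(13815, 4141), 84) = Add(17956, 84) = 18040)
Function('w')(J) = Add(Mul(-2, J), Mul(-2, Add(-5, J), Add(4, J))) (Function('w')(J) = Mul(-2, Add(Mul(Add(-5, J), Add(4, J)), J)) = Mul(-2, Add(J, Mul(Add(-5, J), Add(4, J)))) = Add(Mul(-2, J), Mul(-2, Add(-5, J), Add(4, J))))
Add(Mul(46476, Pow(Function('w')(-41), -1)), Mul(-49430, Pow(z, -1))) = Add(Mul(46476, Pow(Add(40, Mul(-2, Pow(-41, 2))), -1)), Mul(-49430, Pow(18040, -1))) = Add(Mul(46476, Pow(Add(40, Mul(-2, 1681)), -1)), Mul(-49430, Rational(1, 18040))) = Add(Mul(46476, Pow(Add(40, -3362), -1)), Rational(-4943, 1804)) = Add(Mul(46476, Pow(-3322, -1)), Rational(-4943, 1804)) = Add(Mul(46476, Rational(-1, 3322)), Rational(-4943, 1804)) = Add(Rational(-23238, 1661), Rational(-4943, 1804)) = Rational(-4557425, 272404)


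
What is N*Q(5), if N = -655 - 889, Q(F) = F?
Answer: -7720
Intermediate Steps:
N = -1544
N*Q(5) = -1544*5 = -7720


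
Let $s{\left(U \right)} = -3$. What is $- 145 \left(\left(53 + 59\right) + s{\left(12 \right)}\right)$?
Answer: $-15805$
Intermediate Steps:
$- 145 \left(\left(53 + 59\right) + s{\left(12 \right)}\right) = - 145 \left(\left(53 + 59\right) - 3\right) = - 145 \left(112 - 3\right) = \left(-145\right) 109 = -15805$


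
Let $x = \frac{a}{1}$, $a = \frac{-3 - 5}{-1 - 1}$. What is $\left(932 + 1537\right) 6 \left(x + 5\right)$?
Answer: $133326$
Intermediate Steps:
$a = 4$ ($a = - \frac{8}{-2} = \left(-8\right) \left(- \frac{1}{2}\right) = 4$)
$x = 4$ ($x = \frac{4}{1} = 4 \cdot 1 = 4$)
$\left(932 + 1537\right) 6 \left(x + 5\right) = \left(932 + 1537\right) 6 \left(4 + 5\right) = 2469 \cdot 6 \cdot 9 = 2469 \cdot 54 = 133326$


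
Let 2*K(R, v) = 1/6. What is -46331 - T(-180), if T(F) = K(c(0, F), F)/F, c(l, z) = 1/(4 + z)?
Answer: -100074959/2160 ≈ -46331.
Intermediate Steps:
K(R, v) = 1/12 (K(R, v) = (½)/6 = (½)*(⅙) = 1/12)
T(F) = 1/(12*F)
-46331 - T(-180) = -46331 - 1/(12*(-180)) = -46331 - (-1)/(12*180) = -46331 - 1*(-1/2160) = -46331 + 1/2160 = -100074959/2160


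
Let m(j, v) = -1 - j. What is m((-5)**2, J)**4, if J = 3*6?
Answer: 456976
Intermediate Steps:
J = 18
m((-5)**2, J)**4 = (-1 - 1*(-5)**2)**4 = (-1 - 1*25)**4 = (-1 - 25)**4 = (-26)**4 = 456976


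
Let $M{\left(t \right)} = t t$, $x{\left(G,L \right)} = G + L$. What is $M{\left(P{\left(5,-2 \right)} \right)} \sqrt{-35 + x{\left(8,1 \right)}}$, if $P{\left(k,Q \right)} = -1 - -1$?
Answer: $0$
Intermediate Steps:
$P{\left(k,Q \right)} = 0$ ($P{\left(k,Q \right)} = -1 + 1 = 0$)
$M{\left(t \right)} = t^{2}$
$M{\left(P{\left(5,-2 \right)} \right)} \sqrt{-35 + x{\left(8,1 \right)}} = 0^{2} \sqrt{-35 + \left(8 + 1\right)} = 0 \sqrt{-35 + 9} = 0 \sqrt{-26} = 0 i \sqrt{26} = 0$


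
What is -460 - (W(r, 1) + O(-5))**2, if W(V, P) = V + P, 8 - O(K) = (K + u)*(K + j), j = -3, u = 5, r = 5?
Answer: -656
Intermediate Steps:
O(K) = 8 - (-3 + K)*(5 + K) (O(K) = 8 - (K + 5)*(K - 3) = 8 - (5 + K)*(-3 + K) = 8 - (-3 + K)*(5 + K))
W(V, P) = P + V
-460 - (W(r, 1) + O(-5))**2 = -460 - ((1 + 5) + (23 - 1*(-5)**2 - 2*(-5)))**2 = -460 - (6 + (23 - 1*25 + 10))**2 = -460 - (6 + (23 - 25 + 10))**2 = -460 - (6 + 8)**2 = -460 - 1*14**2 = -460 - 1*196 = -460 - 196 = -656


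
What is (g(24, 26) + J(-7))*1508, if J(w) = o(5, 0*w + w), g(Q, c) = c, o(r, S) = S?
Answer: 28652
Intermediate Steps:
J(w) = w (J(w) = 0*w + w = 0 + w = w)
(g(24, 26) + J(-7))*1508 = (26 - 7)*1508 = 19*1508 = 28652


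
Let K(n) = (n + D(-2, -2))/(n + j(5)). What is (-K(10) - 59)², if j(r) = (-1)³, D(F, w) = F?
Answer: 290521/81 ≈ 3586.7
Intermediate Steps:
j(r) = -1
K(n) = (-2 + n)/(-1 + n) (K(n) = (n - 2)/(n - 1) = (-2 + n)/(-1 + n))
(-K(10) - 59)² = (-(-2 + 10)/(-1 + 10) - 59)² = (-8/9 - 59)² = (-539/9)² = 290521/81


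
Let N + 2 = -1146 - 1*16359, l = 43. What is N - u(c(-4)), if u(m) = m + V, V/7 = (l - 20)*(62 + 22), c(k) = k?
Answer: -31027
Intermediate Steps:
V = 13524 (V = 7*((43 - 20)*(62 + 22)) = 7*(23*84) = 7*1932 = 13524)
u(m) = 13524 + m (u(m) = m + 13524 = 13524 + m)
N = -17507 (N = -2 + (-1146 - 1*16359) = -2 + (-1146 - 16359) = -2 - 17505 = -17507)
N - u(c(-4)) = -17507 - (13524 - 4) = -17507 - 1*13520 = -17507 - 13520 = -31027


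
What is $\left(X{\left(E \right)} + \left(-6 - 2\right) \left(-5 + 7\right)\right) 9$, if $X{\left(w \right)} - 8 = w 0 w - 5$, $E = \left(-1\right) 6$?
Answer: $-117$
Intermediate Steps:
$E = -6$
$X{\left(w \right)} = 3$ ($X{\left(w \right)} = 8 + \left(w 0 w - 5\right) = 8 - \left(5 + 0 w\right) = 8 + \left(0 - 5\right) = 8 - 5 = 3$)
$\left(X{\left(E \right)} + \left(-6 - 2\right) \left(-5 + 7\right)\right) 9 = \left(3 + \left(-6 - 2\right) \left(-5 + 7\right)\right) 9 = \left(3 - 16\right) 9 = \left(-13\right) 9 = -117$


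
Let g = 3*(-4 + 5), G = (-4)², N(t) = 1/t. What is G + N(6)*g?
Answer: 33/2 ≈ 16.500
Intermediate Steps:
G = 16
g = 3 (g = 3*1 = 3)
G + N(6)*g = 16 + 3/6 = 16 + (⅙)*3 = 16 + ½ = 33/2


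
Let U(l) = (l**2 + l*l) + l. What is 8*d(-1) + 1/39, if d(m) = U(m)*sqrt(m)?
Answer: 1/39 + 8*I ≈ 0.025641 + 8.0*I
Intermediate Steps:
U(l) = l + 2*l**2 (U(l) = (l**2 + l**2) + l = 2*l**2 + l = l + 2*l**2)
d(m) = m**(3/2)*(1 + 2*m) (d(m) = (m*(1 + 2*m))*sqrt(m) = m**(3/2)*(1 + 2*m))
8*d(-1) + 1/39 = 8*((-1)**(3/2)*(1 + 2*(-1))) + 1/39 = 8*((-I)*(1 - 2)) + 1/39 = 8*(-I*(-1)) + 1/39 = 8*I + 1/39 = 1/39 + 8*I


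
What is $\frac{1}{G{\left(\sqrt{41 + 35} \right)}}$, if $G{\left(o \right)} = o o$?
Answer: $\frac{1}{76} \approx 0.013158$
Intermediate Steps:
$G{\left(o \right)} = o^{2}$
$\frac{1}{G{\left(\sqrt{41 + 35} \right)}} = \frac{1}{\left(\sqrt{41 + 35}\right)^{2}} = \frac{1}{\left(\sqrt{76}\right)^{2}} = \frac{1}{\left(2 \sqrt{19}\right)^{2}} = \frac{1}{76}$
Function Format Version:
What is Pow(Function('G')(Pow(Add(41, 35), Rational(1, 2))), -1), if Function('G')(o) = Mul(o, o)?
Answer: Rational(1, 76) ≈ 0.013158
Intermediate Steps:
Function('G')(o) = Pow(o, 2)
Pow(Function('G')(Pow(Add(41, 35), Rational(1, 2))), -1) = Pow(Pow(Pow(Add(41, 35), Rational(1, 2)), 2), -1) = Pow(Pow(Pow(76, Rational(1, 2)), 2), -1) = Pow(Pow(Mul(2, Pow(19, Rational(1, 2))), 2), -1) = Pow(76, -1) = Rational(1, 76)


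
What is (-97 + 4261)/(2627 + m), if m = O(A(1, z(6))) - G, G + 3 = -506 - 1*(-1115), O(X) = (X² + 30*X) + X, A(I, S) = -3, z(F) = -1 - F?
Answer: 4164/1937 ≈ 2.1497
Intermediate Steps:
O(X) = X² + 31*X
G = 606 (G = -3 + (-506 - 1*(-1115)) = -3 + (-506 + 1115) = -3 + 609 = 606)
m = -690 (m = -3*(31 - 3) - 1*606 = -3*28 - 606 = -84 - 606 = -690)
(-97 + 4261)/(2627 + m) = (-97 + 4261)/(2627 - 690) = 4164/1937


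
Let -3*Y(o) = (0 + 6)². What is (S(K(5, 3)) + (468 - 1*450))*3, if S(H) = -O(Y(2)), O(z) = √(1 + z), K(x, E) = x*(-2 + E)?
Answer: 54 - 3*I*√11 ≈ 54.0 - 9.9499*I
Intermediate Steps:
Y(o) = -12 (Y(o) = -(0 + 6)²/3 = -⅓*6² = -⅓*36 = -12)
S(H) = -I*√11 (S(H) = -√(1 - 12) = -√(-11) = -I*√11)
(S(K(5, 3)) + (468 - 1*450))*3 = (-I*√11 + (468 - 1*450))*3 = (-I*√11 + (468 - 450))*3 = (-I*√11 + 18)*3 = (18 - I*√11)*3 = 54 - 3*I*√11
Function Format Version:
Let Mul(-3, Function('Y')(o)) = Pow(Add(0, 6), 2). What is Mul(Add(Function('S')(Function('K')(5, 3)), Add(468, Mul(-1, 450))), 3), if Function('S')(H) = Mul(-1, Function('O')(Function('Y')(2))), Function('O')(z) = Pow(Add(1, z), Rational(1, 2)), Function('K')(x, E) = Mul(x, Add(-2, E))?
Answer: Add(54, Mul(-3, I, Pow(11, Rational(1, 2)))) ≈ Add(54.000, Mul(-9.9499, I))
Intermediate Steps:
Function('Y')(o) = -12 (Function('Y')(o) = Mul(Rational(-1, 3), Pow(Add(0, 6), 2)) = Mul(Rational(-1, 3), Pow(6, 2)) = Mul(Rational(-1, 3), 36) = -12)
Function('S')(H) = Mul(-1, I, Pow(11, Rational(1, 2))) (Function('S')(H) = Mul(-1, Pow(Add(1, -12), Rational(1, 2))) = Mul(-1, Pow(-11, Rational(1, 2))) = Mul(-1, Mul(I, Pow(11, Rational(1, 2)))) = Mul(-1, I, Pow(11, Rational(1, 2))))
Mul(Add(Function('S')(Function('K')(5, 3)), Add(468, Mul(-1, 450))), 3) = Mul(Add(Mul(-1, I, Pow(11, Rational(1, 2))), Add(468, Mul(-1, 450))), 3) = Mul(Add(Mul(-1, I, Pow(11, Rational(1, 2))), Add(468, -450)), 3) = Mul(Add(Mul(-1, I, Pow(11, Rational(1, 2))), 18), 3) = Mul(Add(18, Mul(-1, I, Pow(11, Rational(1, 2)))), 3) = Add(54, Mul(-3, I, Pow(11, Rational(1, 2))))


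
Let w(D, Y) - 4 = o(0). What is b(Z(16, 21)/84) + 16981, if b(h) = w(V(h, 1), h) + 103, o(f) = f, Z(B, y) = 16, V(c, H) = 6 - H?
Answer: 17088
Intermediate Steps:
w(D, Y) = 4 (w(D, Y) = 4 + 0 = 4)
b(h) = 107 (b(h) = 4 + 103 = 107)
b(Z(16, 21)/84) + 16981 = 107 + 16981 = 17088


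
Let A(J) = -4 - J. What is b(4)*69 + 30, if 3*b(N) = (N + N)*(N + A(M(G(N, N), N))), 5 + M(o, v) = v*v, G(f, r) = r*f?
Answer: -1994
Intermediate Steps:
G(f, r) = f*r
M(o, v) = -5 + v**2 (M(o, v) = -5 + v*v = -5 + v**2)
b(N) = 2*N*(1 + N - N**2)/3 (b(N) = ((N + N)*(N + (-4 - (-5 + N**2))))/3 = ((2*N)*(N + (-4 + (5 - N**2))))/3 = ((2*N)*(N + (1 - N**2)))/3 = ((2*N)*(1 + N - N**2))/3 = (2*N*(1 + N - N**2))/3 = 2*N*(1 + N - N**2)/3)
b(4)*69 + 30 = ((2/3)*4*(1 + 4 - 1*4**2))*69 + 30 = ((2/3)*4*(1 + 4 - 1*16))*69 + 30 = ((2/3)*4*(1 + 4 - 16))*69 + 30 = ((2/3)*4*(-11))*69 + 30 = -88/3*69 + 30 = -2024 + 30 = -1994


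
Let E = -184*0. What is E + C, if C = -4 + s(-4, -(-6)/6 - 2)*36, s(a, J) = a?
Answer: -148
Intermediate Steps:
C = -148 (C = -4 - 4*36 = -4 - 144 = -148)
E = 0
E + C = 0 - 148 = -148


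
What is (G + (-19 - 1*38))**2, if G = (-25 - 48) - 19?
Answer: 22201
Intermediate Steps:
G = -92 (G = -73 - 19 = -92)
(G + (-19 - 1*38))**2 = (-92 + (-19 - 1*38))**2 = (-92 + (-19 - 38))**2 = (-92 - 57)**2 = (-149)**2 = 22201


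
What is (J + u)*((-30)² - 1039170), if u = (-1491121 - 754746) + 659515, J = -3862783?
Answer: 5657673396450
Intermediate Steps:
u = -1586352 (u = -2245867 + 659515 = -1586352)
(J + u)*((-30)² - 1039170) = (-3862783 - 1586352)*((-30)² - 1039170) = -5449135*(900 - 1039170) = -5449135*(-1038270) = 5657673396450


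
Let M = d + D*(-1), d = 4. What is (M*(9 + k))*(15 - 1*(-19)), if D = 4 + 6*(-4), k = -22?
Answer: -10608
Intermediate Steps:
D = -20 (D = 4 - 24 = -20)
M = 24 (M = 4 - 20*(-1) = 4 + 20 = 24)
(M*(9 + k))*(15 - 1*(-19)) = (24*(9 - 22))*(15 - 1*(-19)) = (24*(-13))*(15 + 19) = -312*34 = -10608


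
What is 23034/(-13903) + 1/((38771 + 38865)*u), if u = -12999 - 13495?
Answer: -47378362444159/28596916422152 ≈ -1.6568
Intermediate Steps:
u = -26494
23034/(-13903) + 1/((38771 + 38865)*u) = 23034/(-13903) + 1/((38771 + 38865)*(-26494)) = 23034*(-1/13903) - 1/26494/77636 = -23034/13903 + (1/77636)*(-1/26494) = -23034/13903 - 1/2056888184 = -47378362444159/28596916422152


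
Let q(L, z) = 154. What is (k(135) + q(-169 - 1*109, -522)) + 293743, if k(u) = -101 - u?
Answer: 293661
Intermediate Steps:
(k(135) + q(-169 - 1*109, -522)) + 293743 = ((-101 - 1*135) + 154) + 293743 = ((-101 - 135) + 154) + 293743 = (-236 + 154) + 293743 = -82 + 293743 = 293661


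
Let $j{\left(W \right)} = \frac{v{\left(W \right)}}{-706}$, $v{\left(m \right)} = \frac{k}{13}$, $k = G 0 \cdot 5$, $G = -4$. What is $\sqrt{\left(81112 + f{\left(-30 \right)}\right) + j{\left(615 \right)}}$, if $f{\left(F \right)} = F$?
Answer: $\sqrt{81082} \approx 284.75$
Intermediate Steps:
$k = 0$ ($k = \left(-4\right) 0 \cdot 5 = 0 \cdot 5 = 0$)
$v{\left(m \right)} = 0$ ($v{\left(m \right)} = \frac{0}{13} = 0 \cdot \frac{1}{13} = 0$)
$j{\left(W \right)} = 0$ ($j{\left(W \right)} = \frac{0}{-706} = 0 \left(- \frac{1}{706}\right) = 0$)
$\sqrt{\left(81112 + f{\left(-30 \right)}\right) + j{\left(615 \right)}} = \sqrt{\left(81112 - 30\right) + 0} = \sqrt{81082 + 0} = \sqrt{81082}$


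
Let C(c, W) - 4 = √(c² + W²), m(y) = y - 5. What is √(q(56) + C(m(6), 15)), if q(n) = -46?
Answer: √(-42 + √226) ≈ 5.1929*I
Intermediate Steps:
m(y) = -5 + y
C(c, W) = 4 + √(W² + c²) (C(c, W) = 4 + √(c² + W²) = 4 + √(W² + c²))
√(q(56) + C(m(6), 15)) = √(-46 + (4 + √(15² + (-5 + 6)²))) = √(-46 + (4 + √(225 + 1²))) = √(-46 + (4 + √(225 + 1))) = √(-46 + (4 + √226)) = √(-42 + √226)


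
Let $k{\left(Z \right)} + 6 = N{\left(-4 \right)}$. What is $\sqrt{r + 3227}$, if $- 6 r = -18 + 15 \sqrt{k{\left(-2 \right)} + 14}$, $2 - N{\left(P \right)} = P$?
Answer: $\frac{\sqrt{12920 - 10 \sqrt{14}}}{2} \approx 56.751$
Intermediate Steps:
$N{\left(P \right)} = 2 - P$
$k{\left(Z \right)} = 0$ ($k{\left(Z \right)} = -6 + \left(2 - -4\right) = -6 + \left(2 + 4\right) = -6 + 6 = 0$)
$r = 3 - \frac{5 \sqrt{14}}{2}$ ($r = - \frac{-18 + 15 \sqrt{0 + 14}}{6} = - \frac{-18 + 15 \sqrt{14}}{6} = 3 - \frac{5 \sqrt{14}}{2} \approx -6.3541$)
$\sqrt{r + 3227} = \sqrt{\left(3 - \frac{5 \sqrt{14}}{2}\right) + 3227} = \sqrt{3230 - \frac{5 \sqrt{14}}{2}}$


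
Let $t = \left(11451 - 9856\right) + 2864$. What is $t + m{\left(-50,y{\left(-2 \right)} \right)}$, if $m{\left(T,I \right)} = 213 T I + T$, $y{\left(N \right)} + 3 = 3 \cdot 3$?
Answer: $-59491$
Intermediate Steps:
$y{\left(N \right)} = 6$ ($y{\left(N \right)} = -3 + 3 \cdot 3 = -3 + 9 = 6$)
$m{\left(T,I \right)} = T + 213 I T$ ($m{\left(T,I \right)} = 213 I T + T = T + 213 I T$)
$t = 4459$ ($t = 1595 + 2864 = 4459$)
$t + m{\left(-50,y{\left(-2 \right)} \right)} = 4459 - 50 \left(1 + 213 \cdot 6\right) = 4459 - 50 \left(1 + 1278\right) = 4459 - 63950 = -59491$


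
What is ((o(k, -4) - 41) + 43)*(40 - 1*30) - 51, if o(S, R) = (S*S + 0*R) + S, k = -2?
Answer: -11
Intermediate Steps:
o(S, R) = S + S² (o(S, R) = (S² + 0) + S = S² + S = S + S²)
((o(k, -4) - 41) + 43)*(40 - 1*30) - 51 = ((-2*(1 - 2) - 41) + 43)*(40 - 1*30) - 51 = ((-2*(-1) - 41) + 43)*(40 - 30) - 51 = ((2 - 41) + 43)*10 - 51 = (-39 + 43)*10 - 51 = 4*10 - 51 = 40 - 51 = -11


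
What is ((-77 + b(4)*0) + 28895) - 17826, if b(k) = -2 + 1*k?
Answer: 10992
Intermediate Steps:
b(k) = -2 + k
((-77 + b(4)*0) + 28895) - 17826 = ((-77 + (-2 + 4)*0) + 28895) - 17826 = ((-77 + 2*0) + 28895) - 17826 = ((-77 + 0) + 28895) - 17826 = (-77 + 28895) - 17826 = 28818 - 17826 = 10992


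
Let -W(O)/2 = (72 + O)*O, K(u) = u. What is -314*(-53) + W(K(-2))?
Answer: 16922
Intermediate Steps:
W(O) = -2*O*(72 + O) (W(O) = -2*(72 + O)*O = -2*O*(72 + O))
-314*(-53) + W(K(-2)) = -314*(-53) - 2*(-2)*(72 - 2) = 16642 - 2*(-2)*70 = 16642 + 280 = 16922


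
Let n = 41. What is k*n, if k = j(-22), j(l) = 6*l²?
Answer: 119064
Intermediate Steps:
k = 2904 (k = 6*(-22)² = 6*484 = 2904)
k*n = 2904*41 = 119064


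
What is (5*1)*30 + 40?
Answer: 190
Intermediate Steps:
(5*1)*30 + 40 = 5*30 + 40 = 150 + 40 = 190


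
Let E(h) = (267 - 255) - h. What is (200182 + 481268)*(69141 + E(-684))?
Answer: 47590423650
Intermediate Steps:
E(h) = 12 - h
(200182 + 481268)*(69141 + E(-684)) = (200182 + 481268)*(69141 + (12 - 1*(-684))) = 681450*(69141 + (12 + 684)) = 681450*(69141 + 696) = 681450*69837 = 47590423650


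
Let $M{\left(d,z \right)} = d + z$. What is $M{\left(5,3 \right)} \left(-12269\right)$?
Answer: $-98152$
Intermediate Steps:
$M{\left(5,3 \right)} \left(-12269\right) = \left(5 + 3\right) \left(-12269\right) = 8 \left(-12269\right) = -98152$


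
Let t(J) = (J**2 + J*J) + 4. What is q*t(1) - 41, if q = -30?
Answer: -221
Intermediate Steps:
t(J) = 4 + 2*J**2 (t(J) = (J**2 + J**2) + 4 = 2*J**2 + 4 = 4 + 2*J**2)
q*t(1) - 41 = -30*(4 + 2*1**2) - 41 = -30*(4 + 2*1) - 41 = -30*(4 + 2) - 41 = -30*6 - 41 = -180 - 41 = -221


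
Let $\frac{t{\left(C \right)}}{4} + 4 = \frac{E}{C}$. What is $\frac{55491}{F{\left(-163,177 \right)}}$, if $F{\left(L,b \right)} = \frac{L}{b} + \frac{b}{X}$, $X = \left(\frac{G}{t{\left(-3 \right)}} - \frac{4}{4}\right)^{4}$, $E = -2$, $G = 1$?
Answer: $\frac{33579145473507}{79644975437} \approx 421.61$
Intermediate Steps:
$t{\left(C \right)} = -16 - \frac{8}{C}$ ($t{\left(C \right)} = -16 + 4 \left(- \frac{2}{C}\right) = -16 - \frac{8}{C}$)
$X = \frac{3418801}{2560000}$ ($X = \left(1 \frac{1}{-16 - \frac{8}{-3}} - \frac{4}{4}\right)^{4} = \left(1 \frac{1}{-16 - - \frac{8}{3}} - 1\right)^{4} = \left(1 \frac{1}{-16 + \frac{8}{3}} - 1\right)^{4} = \left(1 \frac{1}{- \frac{40}{3}} - 1\right)^{4} = \left(1 \left(- \frac{3}{40}\right) - 1\right)^{4} = \left(- \frac{3}{40} - 1\right)^{4} = \left(- \frac{43}{40}\right)^{4} = \frac{3418801}{2560000} \approx 1.3355$)
$F{\left(L,b \right)} = \frac{2560000 b}{3418801} + \frac{L}{b}$ ($F{\left(L,b \right)} = \frac{L}{b} + \frac{b}{\frac{3418801}{2560000}} = \frac{L}{b} + b \frac{2560000}{3418801} = \frac{L}{b} + \frac{2560000 b}{3418801} = \frac{2560000 b}{3418801} + \frac{L}{b}$)
$\frac{55491}{F{\left(-163,177 \right)}} = \frac{55491}{\frac{2560000}{3418801} \cdot 177 - \frac{163}{177}} = \frac{55491}{\frac{453120000}{3418801} - \frac{163}{177}} = \frac{55491}{\frac{79644975437}{605127777}} = 55491 \cdot \frac{605127777}{79644975437} = \frac{33579145473507}{79644975437}$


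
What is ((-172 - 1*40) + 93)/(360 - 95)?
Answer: -119/265 ≈ -0.44906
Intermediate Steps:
((-172 - 1*40) + 93)/(360 - 95) = ((-172 - 40) + 93)/265 = (-212 + 93)*(1/265) = -119*1/265 = -119/265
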